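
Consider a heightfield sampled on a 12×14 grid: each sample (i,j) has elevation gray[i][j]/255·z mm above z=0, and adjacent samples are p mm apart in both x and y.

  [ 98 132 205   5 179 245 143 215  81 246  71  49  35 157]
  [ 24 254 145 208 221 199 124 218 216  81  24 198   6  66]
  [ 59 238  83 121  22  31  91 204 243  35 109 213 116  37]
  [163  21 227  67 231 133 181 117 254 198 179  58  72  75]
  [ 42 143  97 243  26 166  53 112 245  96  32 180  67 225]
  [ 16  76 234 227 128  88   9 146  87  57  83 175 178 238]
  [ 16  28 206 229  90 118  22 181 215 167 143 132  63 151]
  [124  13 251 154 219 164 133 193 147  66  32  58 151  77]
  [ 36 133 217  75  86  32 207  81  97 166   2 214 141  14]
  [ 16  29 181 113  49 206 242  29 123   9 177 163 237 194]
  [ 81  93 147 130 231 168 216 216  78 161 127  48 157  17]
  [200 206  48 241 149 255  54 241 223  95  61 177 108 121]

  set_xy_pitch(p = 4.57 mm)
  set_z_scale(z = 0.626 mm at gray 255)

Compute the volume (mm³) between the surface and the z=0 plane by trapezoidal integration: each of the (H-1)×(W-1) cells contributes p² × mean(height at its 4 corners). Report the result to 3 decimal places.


height_mm = gray/255 × 0.626; cell vol = 4.57² × mean(4 corners)
unit = 4.57² × 0.626 / (4×255) = 0.0128176 mm³ per gray-sum
row 0: Σ corner-gray over 13 cells = 7345  → 94.1452
row 1: Σ corner-gray over 13 cells = 6986  → 89.5437
row 2: Σ corner-gray over 13 cells = 6822  → 87.4416
row 3: Σ corner-gray over 13 cells = 6901  → 88.4542
row 4: Σ corner-gray over 13 cells = 6417  → 82.2505
row 5: Σ corner-gray over 13 cells = 6585  → 84.4039
row 6: Σ corner-gray over 13 cells = 6718  → 86.1086
row 7: Σ corner-gray over 13 cells = 6315  → 80.9431
row 8: Σ corner-gray over 13 cells = 6278  → 80.4689
row 9: Σ corner-gray over 13 cells = 6968  → 89.3130
row 10: Σ corner-gray over 13 cells = 7679  → 98.4263
Σ rows: total corner-gray = 75014  → 961.4991 mm³

961.499


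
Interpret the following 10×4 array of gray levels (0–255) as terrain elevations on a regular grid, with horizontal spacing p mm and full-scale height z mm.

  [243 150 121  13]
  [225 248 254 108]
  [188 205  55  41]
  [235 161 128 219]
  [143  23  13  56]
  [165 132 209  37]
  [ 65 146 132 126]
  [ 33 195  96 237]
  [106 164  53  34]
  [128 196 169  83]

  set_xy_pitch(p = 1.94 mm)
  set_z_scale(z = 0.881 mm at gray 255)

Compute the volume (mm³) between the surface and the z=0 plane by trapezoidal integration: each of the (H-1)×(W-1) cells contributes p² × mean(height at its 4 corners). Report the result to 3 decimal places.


47.561

height_mm = gray/255 × 0.881; cell vol = 1.94² × mean(4 corners)
unit = 1.94² × 0.881 / (4×255) = 0.00325072 mm³ per gray-sum
row 0: Σ corner-gray over 3 cells = 2135  → 6.9403
row 1: Σ corner-gray over 3 cells = 2086  → 6.7810
row 2: Σ corner-gray over 3 cells = 1781  → 5.7895
row 3: Σ corner-gray over 3 cells = 1303  → 4.2357
row 4: Σ corner-gray over 3 cells = 1155  → 3.7546
row 5: Σ corner-gray over 3 cells = 1631  → 5.3019
row 6: Σ corner-gray over 3 cells = 1599  → 5.1979
row 7: Σ corner-gray over 3 cells = 1426  → 4.6355
row 8: Σ corner-gray over 3 cells = 1515  → 4.9248
Σ rows: total corner-gray = 14631  → 47.5612 mm³


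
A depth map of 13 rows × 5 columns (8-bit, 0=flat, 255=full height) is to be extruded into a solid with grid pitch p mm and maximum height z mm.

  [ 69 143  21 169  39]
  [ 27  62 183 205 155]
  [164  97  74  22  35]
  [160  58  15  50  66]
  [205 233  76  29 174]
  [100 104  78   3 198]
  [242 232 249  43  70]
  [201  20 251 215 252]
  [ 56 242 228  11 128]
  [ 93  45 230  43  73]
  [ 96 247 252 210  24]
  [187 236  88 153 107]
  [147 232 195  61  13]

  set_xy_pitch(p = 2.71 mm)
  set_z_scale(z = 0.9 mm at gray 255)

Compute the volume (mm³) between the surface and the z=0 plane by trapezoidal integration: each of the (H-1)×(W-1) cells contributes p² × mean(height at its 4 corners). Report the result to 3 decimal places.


159.877

height_mm = gray/255 × 0.9; cell vol = 2.71² × mean(4 corners)
unit = 2.71² × 0.9 / (4×255) = 0.00648009 mm³ per gray-sum
row 0: Σ corner-gray over 4 cells = 1856  → 12.0270
row 1: Σ corner-gray over 4 cells = 1667  → 10.8023
row 2: Σ corner-gray over 4 cells = 1057  → 6.8495
row 3: Σ corner-gray over 4 cells = 1527  → 9.8951
row 4: Σ corner-gray over 4 cells = 1723  → 11.1652
row 5: Σ corner-gray over 4 cells = 2028  → 13.1416
row 6: Σ corner-gray over 4 cells = 2785  → 18.0470
row 7: Σ corner-gray over 4 cells = 2571  → 16.6603
row 8: Σ corner-gray over 4 cells = 1948  → 12.6232
row 9: Σ corner-gray over 4 cells = 2340  → 15.1634
row 10: Σ corner-gray over 4 cells = 2786  → 18.0535
row 11: Σ corner-gray over 4 cells = 2384  → 15.4485
Σ rows: total corner-gray = 24672  → 159.8767 mm³


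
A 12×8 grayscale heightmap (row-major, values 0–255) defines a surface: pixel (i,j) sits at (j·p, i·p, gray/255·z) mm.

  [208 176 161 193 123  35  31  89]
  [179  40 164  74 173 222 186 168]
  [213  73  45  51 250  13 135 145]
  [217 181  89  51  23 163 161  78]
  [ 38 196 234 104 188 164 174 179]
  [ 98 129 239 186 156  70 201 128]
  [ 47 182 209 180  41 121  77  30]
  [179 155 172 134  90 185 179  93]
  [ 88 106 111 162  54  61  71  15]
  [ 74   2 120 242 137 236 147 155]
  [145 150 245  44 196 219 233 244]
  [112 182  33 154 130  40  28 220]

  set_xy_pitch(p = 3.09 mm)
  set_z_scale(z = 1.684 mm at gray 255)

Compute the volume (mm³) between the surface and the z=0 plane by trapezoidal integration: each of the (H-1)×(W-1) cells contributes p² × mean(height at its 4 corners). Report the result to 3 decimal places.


height_mm = gray/255 × 1.684; cell vol = 3.09² × mean(4 corners)
unit = 3.09² × 1.684 / (4×255) = 0.0157637 mm³ per gray-sum
row 0: Σ corner-gray over 7 cells = 3800  → 59.9022
row 1: Σ corner-gray over 7 cells = 3557  → 56.0716
row 2: Σ corner-gray over 7 cells = 3123  → 49.2301
row 3: Σ corner-gray over 7 cells = 3968  → 62.5505
row 4: Σ corner-gray over 7 cells = 4525  → 71.3309
row 5: Σ corner-gray over 7 cells = 3885  → 61.2421
row 6: Σ corner-gray over 7 cells = 3799  → 59.8864
row 7: Σ corner-gray over 7 cells = 3335  → 52.5720
row 8: Σ corner-gray over 7 cells = 3230  → 50.9168
row 9: Σ corner-gray over 7 cells = 4560  → 71.8826
row 10: Σ corner-gray over 7 cells = 4029  → 63.5121
Σ rows: total corner-gray = 41811  → 659.0971 mm³

659.097


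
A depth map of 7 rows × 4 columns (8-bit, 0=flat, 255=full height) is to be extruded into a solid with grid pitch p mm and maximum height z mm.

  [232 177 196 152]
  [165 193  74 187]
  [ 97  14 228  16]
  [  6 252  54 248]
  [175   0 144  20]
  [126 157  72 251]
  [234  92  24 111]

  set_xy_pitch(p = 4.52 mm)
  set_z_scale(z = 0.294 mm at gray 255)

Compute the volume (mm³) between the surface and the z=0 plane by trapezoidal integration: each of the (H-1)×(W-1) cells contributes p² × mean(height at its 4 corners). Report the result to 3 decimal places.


height_mm = gray/255 × 0.294; cell vol = 4.52² × mean(4 corners)
unit = 4.52² × 0.294 / (4×255) = 0.00588876 mm³ per gray-sum
row 0: Σ corner-gray over 3 cells = 2016  → 11.8717
row 1: Σ corner-gray over 3 cells = 1483  → 8.7330
row 2: Σ corner-gray over 3 cells = 1463  → 8.6153
row 3: Σ corner-gray over 3 cells = 1349  → 7.9439
row 4: Σ corner-gray over 3 cells = 1318  → 7.7614
row 5: Σ corner-gray over 3 cells = 1412  → 8.3149
Σ rows: total corner-gray = 9041  → 53.2403 mm³

53.240


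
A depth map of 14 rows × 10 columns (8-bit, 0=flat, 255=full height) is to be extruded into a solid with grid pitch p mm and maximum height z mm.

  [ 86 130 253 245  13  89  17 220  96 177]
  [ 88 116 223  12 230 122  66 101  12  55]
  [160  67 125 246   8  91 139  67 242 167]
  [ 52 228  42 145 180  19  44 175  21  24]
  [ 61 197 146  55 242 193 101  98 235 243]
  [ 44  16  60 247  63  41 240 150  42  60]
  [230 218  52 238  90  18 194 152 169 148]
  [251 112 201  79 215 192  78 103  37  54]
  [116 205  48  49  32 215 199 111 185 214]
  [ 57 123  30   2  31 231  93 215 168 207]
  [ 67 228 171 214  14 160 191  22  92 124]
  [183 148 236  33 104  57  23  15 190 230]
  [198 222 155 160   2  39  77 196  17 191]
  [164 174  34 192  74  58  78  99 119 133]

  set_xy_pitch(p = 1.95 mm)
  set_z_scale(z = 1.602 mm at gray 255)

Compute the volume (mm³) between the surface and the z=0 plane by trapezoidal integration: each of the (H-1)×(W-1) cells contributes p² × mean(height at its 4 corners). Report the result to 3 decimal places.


343.889

height_mm = gray/255 × 1.602; cell vol = 1.95² × mean(4 corners)
unit = 1.95² × 1.602 / (4×255) = 0.00597216 mm³ per gray-sum
row 0: Σ corner-gray over 9 cells = 4296  → 25.6564
row 1: Σ corner-gray over 9 cells = 4204  → 25.1070
row 2: Σ corner-gray over 9 cells = 4081  → 24.3724
row 3: Σ corner-gray over 9 cells = 4622  → 27.6033
row 4: Σ corner-gray over 9 cells = 4660  → 27.8303
row 5: Σ corner-gray over 9 cells = 4462  → 26.6478
row 6: Σ corner-gray over 9 cells = 4979  → 29.7354
row 7: Σ corner-gray over 9 cells = 4757  → 28.4096
row 8: Σ corner-gray over 9 cells = 4468  → 26.6836
row 9: Σ corner-gray over 9 cells = 4425  → 26.4268
row 10: Σ corner-gray over 9 cells = 4400  → 26.2775
row 11: Σ corner-gray over 9 cells = 4150  → 24.7845
row 12: Σ corner-gray over 9 cells = 4078  → 24.3545
Σ rows: total corner-gray = 57582  → 343.8890 mm³


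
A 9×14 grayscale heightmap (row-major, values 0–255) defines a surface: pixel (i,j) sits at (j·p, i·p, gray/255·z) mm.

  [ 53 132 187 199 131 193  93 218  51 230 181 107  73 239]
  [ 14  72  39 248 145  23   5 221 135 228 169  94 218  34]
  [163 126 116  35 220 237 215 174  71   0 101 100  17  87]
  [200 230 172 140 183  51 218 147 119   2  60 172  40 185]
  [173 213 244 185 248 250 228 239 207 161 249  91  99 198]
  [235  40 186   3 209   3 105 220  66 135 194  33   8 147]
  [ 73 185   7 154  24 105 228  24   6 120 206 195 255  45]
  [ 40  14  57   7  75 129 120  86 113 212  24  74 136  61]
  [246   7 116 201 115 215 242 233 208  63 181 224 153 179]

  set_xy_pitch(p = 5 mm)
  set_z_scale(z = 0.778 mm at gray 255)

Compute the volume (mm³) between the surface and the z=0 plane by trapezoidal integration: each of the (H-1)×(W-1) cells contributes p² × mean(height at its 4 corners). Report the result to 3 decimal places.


1037.200

height_mm = gray/255 × 0.778; cell vol = 5² × mean(4 corners)
unit = 5² × 0.778 / (4×255) = 0.0190686 mm³ per gray-sum
row 0: Σ corner-gray over 13 cells = 7124  → 135.8449
row 1: Σ corner-gray over 13 cells = 6316  → 120.4375
row 2: Σ corner-gray over 13 cells = 6527  → 124.4609
row 3: Σ corner-gray over 13 cells = 8652  → 164.9818
row 4: Σ corner-gray over 13 cells = 7985  → 152.2630
row 5: Σ corner-gray over 13 cells = 5922  → 112.9244
row 6: Σ corner-gray over 13 cells = 5331  → 101.6549
row 7: Σ corner-gray over 13 cells = 6536  → 124.6325
Σ rows: total corner-gray = 54393  → 1037.1999 mm³


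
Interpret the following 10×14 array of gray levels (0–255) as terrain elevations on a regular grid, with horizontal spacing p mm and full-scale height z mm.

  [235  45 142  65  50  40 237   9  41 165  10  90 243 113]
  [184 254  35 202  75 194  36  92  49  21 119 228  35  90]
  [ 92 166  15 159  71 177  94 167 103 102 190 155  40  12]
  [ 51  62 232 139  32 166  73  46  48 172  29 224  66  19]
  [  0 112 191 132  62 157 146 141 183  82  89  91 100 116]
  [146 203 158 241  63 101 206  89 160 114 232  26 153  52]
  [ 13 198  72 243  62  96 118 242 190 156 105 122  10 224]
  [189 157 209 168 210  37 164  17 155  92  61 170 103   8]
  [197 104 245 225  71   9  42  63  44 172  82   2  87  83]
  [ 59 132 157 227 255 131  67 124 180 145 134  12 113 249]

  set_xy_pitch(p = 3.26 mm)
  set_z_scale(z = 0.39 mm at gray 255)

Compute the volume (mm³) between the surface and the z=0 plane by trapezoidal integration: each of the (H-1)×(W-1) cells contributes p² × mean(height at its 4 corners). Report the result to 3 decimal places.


226.125

height_mm = gray/255 × 0.39; cell vol = 3.26² × mean(4 corners)
unit = 3.26² × 0.39 / (4×255) = 0.00406349 mm³ per gray-sum
row 0: Σ corner-gray over 13 cells = 5576  → 22.6580
row 1: Σ corner-gray over 13 cells = 5936  → 24.1209
row 2: Σ corner-gray over 13 cells = 5630  → 22.8775
row 3: Σ corner-gray over 13 cells = 5736  → 23.3082
row 4: Σ corner-gray over 13 cells = 6778  → 27.5424
row 5: Σ corner-gray over 13 cells = 7155  → 29.0743
row 6: Σ corner-gray over 13 cells = 6748  → 27.4205
row 7: Σ corner-gray over 13 cells = 5855  → 23.7918
row 8: Σ corner-gray over 13 cells = 6234  → 25.3318
Σ rows: total corner-gray = 55648  → 226.1253 mm³


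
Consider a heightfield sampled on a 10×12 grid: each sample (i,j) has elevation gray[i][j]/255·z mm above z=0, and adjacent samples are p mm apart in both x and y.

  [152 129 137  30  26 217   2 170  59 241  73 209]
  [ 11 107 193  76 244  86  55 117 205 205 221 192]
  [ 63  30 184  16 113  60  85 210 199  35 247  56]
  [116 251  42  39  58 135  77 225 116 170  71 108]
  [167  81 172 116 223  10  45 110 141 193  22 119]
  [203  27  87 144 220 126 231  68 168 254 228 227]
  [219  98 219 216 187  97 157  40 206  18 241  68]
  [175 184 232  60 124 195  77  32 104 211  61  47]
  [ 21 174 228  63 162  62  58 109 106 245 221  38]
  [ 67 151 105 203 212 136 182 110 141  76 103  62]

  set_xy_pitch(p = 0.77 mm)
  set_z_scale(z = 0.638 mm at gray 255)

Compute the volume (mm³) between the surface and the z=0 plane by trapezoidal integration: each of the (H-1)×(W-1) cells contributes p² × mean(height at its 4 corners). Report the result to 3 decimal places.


19.305

height_mm = gray/255 × 0.638; cell vol = 0.77² × mean(4 corners)
unit = 0.77² × 0.638 / (4×255) = 0.000370853 mm³ per gray-sum
row 0: Σ corner-gray over 11 cells = 5750  → 2.1324
row 1: Σ corner-gray over 11 cells = 5698  → 2.1131
row 2: Σ corner-gray over 11 cells = 5069  → 1.8799
row 3: Σ corner-gray over 11 cells = 5104  → 1.8928
row 4: Σ corner-gray over 11 cells = 6048  → 2.2429
row 5: Σ corner-gray over 11 cells = 6781  → 2.5148
row 6: Σ corner-gray over 11 cells = 6027  → 2.2351
row 7: Σ corner-gray over 11 cells = 5697  → 2.1128
row 8: Σ corner-gray over 11 cells = 5882  → 2.1814
Σ rows: total corner-gray = 52056  → 19.3051 mm³


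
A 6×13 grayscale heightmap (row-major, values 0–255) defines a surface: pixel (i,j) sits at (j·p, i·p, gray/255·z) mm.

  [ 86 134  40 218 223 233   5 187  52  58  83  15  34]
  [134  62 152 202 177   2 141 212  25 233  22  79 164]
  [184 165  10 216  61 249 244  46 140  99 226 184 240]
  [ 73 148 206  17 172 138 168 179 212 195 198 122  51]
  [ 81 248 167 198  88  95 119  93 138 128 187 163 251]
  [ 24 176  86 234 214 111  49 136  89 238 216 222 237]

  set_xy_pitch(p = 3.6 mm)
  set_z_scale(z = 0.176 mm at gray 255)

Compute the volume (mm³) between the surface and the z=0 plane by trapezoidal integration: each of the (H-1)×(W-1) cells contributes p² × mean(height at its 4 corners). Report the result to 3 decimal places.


76.209

height_mm = gray/255 × 0.176; cell vol = 3.6² × mean(4 corners)
unit = 3.6² × 0.176 / (4×255) = 0.00223624 mm³ per gray-sum
row 0: Σ corner-gray over 12 cells = 5528  → 12.3619
row 1: Σ corner-gray over 12 cells = 6616  → 14.7949
row 2: Σ corner-gray over 12 cells = 7338  → 16.4095
row 3: Σ corner-gray over 12 cells = 7214  → 16.1322
row 4: Σ corner-gray over 12 cells = 7383  → 16.5101
Σ rows: total corner-gray = 34079  → 76.2087 mm³


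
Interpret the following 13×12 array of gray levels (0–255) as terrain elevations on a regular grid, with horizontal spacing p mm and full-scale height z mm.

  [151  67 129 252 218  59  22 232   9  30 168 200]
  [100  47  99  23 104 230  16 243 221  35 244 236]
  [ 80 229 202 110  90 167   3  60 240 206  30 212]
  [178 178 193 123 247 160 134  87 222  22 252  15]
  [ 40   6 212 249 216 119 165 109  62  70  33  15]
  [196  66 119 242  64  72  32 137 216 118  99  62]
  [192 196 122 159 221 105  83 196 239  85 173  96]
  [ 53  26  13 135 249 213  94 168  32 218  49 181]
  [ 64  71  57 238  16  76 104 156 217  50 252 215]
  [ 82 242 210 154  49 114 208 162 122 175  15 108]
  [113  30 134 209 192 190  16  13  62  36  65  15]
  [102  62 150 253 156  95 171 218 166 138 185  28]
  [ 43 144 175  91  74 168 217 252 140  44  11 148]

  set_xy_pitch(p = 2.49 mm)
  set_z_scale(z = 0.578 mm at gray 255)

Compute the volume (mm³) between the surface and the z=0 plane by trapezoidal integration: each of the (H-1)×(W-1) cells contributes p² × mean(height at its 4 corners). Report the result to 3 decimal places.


height_mm = gray/255 × 0.578; cell vol = 2.49² × mean(4 corners)
unit = 2.49² × 0.578 / (4×255) = 0.00351339 mm³ per gray-sum
row 0: Σ corner-gray over 11 cells = 5583  → 19.6153
row 1: Σ corner-gray over 11 cells = 5826  → 20.4690
row 2: Σ corner-gray over 11 cells = 6395  → 22.4681
row 3: Σ corner-gray over 11 cells = 5966  → 20.9609
row 4: Σ corner-gray over 11 cells = 5125  → 18.0061
row 5: Σ corner-gray over 11 cells = 6034  → 21.1998
row 6: Σ corner-gray over 11 cells = 6074  → 21.3403
row 7: Σ corner-gray over 11 cells = 5381  → 18.9056
row 8: Σ corner-gray over 11 cells = 5845  → 20.5358
row 9: Σ corner-gray over 11 cells = 5114  → 17.9675
row 10: Σ corner-gray over 11 cells = 5340  → 18.7615
row 11: Σ corner-gray over 11 cells = 6141  → 21.5757
Σ rows: total corner-gray = 68824  → 241.8056 mm³

241.806


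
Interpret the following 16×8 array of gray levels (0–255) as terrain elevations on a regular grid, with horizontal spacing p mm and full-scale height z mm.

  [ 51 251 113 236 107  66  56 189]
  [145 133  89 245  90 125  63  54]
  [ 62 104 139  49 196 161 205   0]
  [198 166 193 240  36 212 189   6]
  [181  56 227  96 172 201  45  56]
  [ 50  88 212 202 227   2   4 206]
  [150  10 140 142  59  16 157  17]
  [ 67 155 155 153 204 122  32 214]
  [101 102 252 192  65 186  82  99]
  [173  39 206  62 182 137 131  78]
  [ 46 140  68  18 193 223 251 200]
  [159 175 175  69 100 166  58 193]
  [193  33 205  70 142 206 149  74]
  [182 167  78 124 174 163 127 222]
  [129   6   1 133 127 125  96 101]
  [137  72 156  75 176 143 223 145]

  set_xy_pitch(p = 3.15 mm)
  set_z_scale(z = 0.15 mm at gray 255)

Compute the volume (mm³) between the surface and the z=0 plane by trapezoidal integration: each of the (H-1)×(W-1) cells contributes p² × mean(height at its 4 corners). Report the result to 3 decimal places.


79.120

height_mm = gray/255 × 0.15; cell vol = 3.15² × mean(4 corners)
unit = 3.15² × 0.15 / (4×255) = 0.00145919 mm³ per gray-sum
row 0: Σ corner-gray over 7 cells = 3587  → 5.2341
row 1: Σ corner-gray over 7 cells = 3459  → 5.0473
row 2: Σ corner-gray over 7 cells = 4046  → 5.9039
row 3: Σ corner-gray over 7 cells = 4107  → 5.9929
row 4: Σ corner-gray over 7 cells = 3557  → 5.1903
row 5: Σ corner-gray over 7 cells = 2941  → 4.2915
row 6: Σ corner-gray over 7 cells = 3138  → 4.5789
row 7: Σ corner-gray over 7 cells = 3881  → 5.6631
row 8: Σ corner-gray over 7 cells = 3723  → 5.4326
row 9: Σ corner-gray over 7 cells = 3797  → 5.5405
row 10: Σ corner-gray over 7 cells = 3870  → 5.6471
row 11: Σ corner-gray over 7 cells = 3715  → 5.4209
row 12: Σ corner-gray over 7 cells = 3947  → 5.7594
row 13: Σ corner-gray over 7 cells = 3276  → 4.7803
row 14: Σ corner-gray over 7 cells = 3178  → 4.6373
Σ rows: total corner-gray = 54222  → 79.1203 mm³


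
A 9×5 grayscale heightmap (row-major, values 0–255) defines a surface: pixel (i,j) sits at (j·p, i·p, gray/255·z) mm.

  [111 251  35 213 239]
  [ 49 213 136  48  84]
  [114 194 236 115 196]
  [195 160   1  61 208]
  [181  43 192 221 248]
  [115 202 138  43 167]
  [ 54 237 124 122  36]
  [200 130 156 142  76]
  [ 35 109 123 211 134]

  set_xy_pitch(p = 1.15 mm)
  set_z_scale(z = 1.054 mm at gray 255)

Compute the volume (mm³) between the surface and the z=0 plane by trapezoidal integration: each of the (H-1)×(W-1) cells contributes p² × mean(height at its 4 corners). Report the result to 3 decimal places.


24.469

height_mm = gray/255 × 1.054; cell vol = 1.15² × mean(4 corners)
unit = 1.15² × 1.054 / (4×255) = 0.00136658 mm³ per gray-sum
row 0: Σ corner-gray over 4 cells = 2275  → 3.1090
row 1: Σ corner-gray over 4 cells = 2327  → 3.1800
row 2: Σ corner-gray over 4 cells = 2247  → 3.0707
row 3: Σ corner-gray over 4 cells = 2188  → 2.9901
row 4: Σ corner-gray over 4 cells = 2389  → 3.2648
row 5: Σ corner-gray over 4 cells = 2104  → 2.8753
row 6: Σ corner-gray over 4 cells = 2188  → 2.9901
row 7: Σ corner-gray over 4 cells = 2187  → 2.9887
Σ rows: total corner-gray = 17905  → 24.4687 mm³


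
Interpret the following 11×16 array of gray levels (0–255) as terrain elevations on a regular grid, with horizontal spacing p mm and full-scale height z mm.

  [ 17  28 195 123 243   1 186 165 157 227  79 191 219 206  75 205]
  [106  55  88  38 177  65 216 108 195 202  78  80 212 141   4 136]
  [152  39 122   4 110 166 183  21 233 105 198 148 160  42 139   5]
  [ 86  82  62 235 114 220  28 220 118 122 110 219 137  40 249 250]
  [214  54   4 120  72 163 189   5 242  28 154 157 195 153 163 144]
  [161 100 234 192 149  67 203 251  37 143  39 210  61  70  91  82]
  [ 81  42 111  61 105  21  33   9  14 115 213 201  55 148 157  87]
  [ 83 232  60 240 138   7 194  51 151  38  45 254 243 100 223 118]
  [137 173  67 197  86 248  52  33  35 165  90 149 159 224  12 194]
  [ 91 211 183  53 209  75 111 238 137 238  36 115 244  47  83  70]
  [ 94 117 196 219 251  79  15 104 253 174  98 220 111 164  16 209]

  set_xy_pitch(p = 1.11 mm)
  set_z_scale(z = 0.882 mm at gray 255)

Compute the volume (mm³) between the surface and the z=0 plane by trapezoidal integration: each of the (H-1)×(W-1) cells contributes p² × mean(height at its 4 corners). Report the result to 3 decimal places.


height_mm = gray/255 × 0.882; cell vol = 1.11² × mean(4 corners)
unit = 1.11² × 0.882 / (4×255) = 0.0010654 mm³ per gray-sum
row 0: Σ corner-gray over 15 cells = 7972  → 8.4934
row 1: Σ corner-gray over 15 cells = 7057  → 7.5186
row 2: Σ corner-gray over 15 cells = 7745  → 8.2516
row 3: Σ corner-gray over 15 cells = 8004  → 8.5275
row 4: Σ corner-gray over 15 cells = 7693  → 8.1962
row 5: Σ corner-gray over 15 cells = 6675  → 7.1116
row 6: Σ corner-gray over 15 cells = 6891  → 7.3417
row 7: Σ corner-gray over 15 cells = 7864  → 8.3783
row 8: Σ corner-gray over 15 cells = 7832  → 8.3442
row 9: Σ corner-gray over 15 cells = 8458  → 9.0112
Σ rows: total corner-gray = 76191  → 81.1742 mm³

81.174


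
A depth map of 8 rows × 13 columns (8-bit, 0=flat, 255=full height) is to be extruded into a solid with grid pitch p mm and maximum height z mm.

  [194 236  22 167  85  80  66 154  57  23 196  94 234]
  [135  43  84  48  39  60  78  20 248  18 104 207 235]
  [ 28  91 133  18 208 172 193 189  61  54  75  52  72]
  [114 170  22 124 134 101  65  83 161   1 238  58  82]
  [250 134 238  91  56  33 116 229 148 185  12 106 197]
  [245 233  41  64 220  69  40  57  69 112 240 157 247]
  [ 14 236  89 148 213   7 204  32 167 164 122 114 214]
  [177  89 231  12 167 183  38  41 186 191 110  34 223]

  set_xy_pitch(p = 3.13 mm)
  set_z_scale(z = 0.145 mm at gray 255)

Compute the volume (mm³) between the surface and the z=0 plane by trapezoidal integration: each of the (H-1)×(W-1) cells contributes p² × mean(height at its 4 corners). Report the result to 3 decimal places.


54.886

height_mm = gray/255 × 0.145; cell vol = 3.13² × mean(4 corners)
unit = 3.13² × 0.145 / (4×255) = 0.0013927 mm³ per gray-sum
row 0: Σ corner-gray over 12 cells = 5056  → 7.0415
row 1: Σ corner-gray over 12 cells = 4860  → 6.7685
row 2: Σ corner-gray over 12 cells = 5102  → 7.1055
row 3: Σ corner-gray over 12 cells = 5653  → 7.8729
row 4: Σ corner-gray over 12 cells = 6239  → 8.6890
row 5: Σ corner-gray over 12 cells = 6316  → 8.7963
row 6: Σ corner-gray over 12 cells = 6184  → 8.6124
Σ rows: total corner-gray = 39410  → 54.8862 mm³


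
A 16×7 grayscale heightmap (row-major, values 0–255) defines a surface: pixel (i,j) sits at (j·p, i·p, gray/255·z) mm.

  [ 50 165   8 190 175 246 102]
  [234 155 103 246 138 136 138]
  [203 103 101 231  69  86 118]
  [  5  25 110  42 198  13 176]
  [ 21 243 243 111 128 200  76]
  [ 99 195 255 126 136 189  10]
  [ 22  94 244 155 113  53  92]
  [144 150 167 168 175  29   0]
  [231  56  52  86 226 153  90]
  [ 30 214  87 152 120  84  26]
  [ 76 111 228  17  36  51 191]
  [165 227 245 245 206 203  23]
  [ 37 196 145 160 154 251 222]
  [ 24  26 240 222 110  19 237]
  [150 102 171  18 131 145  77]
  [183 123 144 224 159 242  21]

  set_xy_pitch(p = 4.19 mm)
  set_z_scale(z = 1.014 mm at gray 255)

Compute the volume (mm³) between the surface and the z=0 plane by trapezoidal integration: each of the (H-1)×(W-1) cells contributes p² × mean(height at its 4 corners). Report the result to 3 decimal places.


852.012

height_mm = gray/255 × 1.014; cell vol = 4.19² × mean(4 corners)
unit = 4.19² × 1.014 / (4×255) = 0.0174528 mm³ per gray-sum
row 0: Σ corner-gray over 6 cells = 3648  → 63.6679
row 1: Σ corner-gray over 6 cells = 3429  → 59.8458
row 2: Σ corner-gray over 6 cells = 2458  → 42.8991
row 3: Σ corner-gray over 6 cells = 2904  → 50.6830
row 4: Σ corner-gray over 6 cells = 3858  → 67.3330
row 5: Σ corner-gray over 6 cells = 3343  → 58.3448
row 6: Σ corner-gray over 6 cells = 2954  → 51.5557
row 7: Σ corner-gray over 6 cells = 2989  → 52.1665
row 8: Σ corner-gray over 6 cells = 2837  → 49.5137
row 9: Σ corner-gray over 6 cells = 2523  → 44.0335
row 10: Σ corner-gray over 6 cells = 3593  → 62.7080
row 11: Σ corner-gray over 6 cells = 4511  → 78.7297
row 12: Σ corner-gray over 6 cells = 3566  → 62.2368
row 13: Σ corner-gray over 6 cells = 2856  → 49.8453
row 14: Σ corner-gray over 6 cells = 3349  → 58.4495
Σ rows: total corner-gray = 48818  → 852.0122 mm³


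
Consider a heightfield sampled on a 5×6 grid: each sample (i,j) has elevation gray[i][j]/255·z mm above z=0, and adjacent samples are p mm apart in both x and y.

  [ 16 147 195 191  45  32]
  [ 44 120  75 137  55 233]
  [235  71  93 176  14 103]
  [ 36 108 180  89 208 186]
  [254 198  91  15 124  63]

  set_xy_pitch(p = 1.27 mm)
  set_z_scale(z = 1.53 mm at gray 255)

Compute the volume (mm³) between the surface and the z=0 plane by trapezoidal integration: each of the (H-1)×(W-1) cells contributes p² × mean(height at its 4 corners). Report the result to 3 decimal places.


22.633

height_mm = gray/255 × 1.53; cell vol = 1.27² × mean(4 corners)
unit = 1.27² × 1.53 / (4×255) = 0.00241935 mm³ per gray-sum
row 0: Σ corner-gray over 5 cells = 2255  → 5.4556
row 1: Σ corner-gray over 5 cells = 2097  → 5.0734
row 2: Σ corner-gray over 5 cells = 2438  → 5.8984
row 3: Σ corner-gray over 5 cells = 2565  → 6.2056
Σ rows: total corner-gray = 9355  → 22.6330 mm³


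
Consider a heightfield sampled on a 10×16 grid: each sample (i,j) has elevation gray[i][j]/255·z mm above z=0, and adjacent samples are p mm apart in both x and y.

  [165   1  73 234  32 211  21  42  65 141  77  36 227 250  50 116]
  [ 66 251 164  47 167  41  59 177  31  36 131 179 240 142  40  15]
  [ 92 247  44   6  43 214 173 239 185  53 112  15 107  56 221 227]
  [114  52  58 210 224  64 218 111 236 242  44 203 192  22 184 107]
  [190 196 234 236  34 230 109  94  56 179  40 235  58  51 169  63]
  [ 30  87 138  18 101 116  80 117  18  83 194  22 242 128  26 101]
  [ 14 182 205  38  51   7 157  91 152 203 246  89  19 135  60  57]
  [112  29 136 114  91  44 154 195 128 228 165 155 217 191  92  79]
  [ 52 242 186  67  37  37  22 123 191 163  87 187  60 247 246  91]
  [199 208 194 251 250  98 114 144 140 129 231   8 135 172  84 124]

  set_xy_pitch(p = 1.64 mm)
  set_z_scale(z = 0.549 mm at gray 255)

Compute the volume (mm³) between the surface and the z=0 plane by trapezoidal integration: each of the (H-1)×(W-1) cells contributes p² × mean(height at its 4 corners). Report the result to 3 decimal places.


97.889

height_mm = gray/255 × 0.549; cell vol = 1.64² × mean(4 corners)
unit = 1.64² × 0.549 / (4×255) = 0.00144764 mm³ per gray-sum
row 0: Σ corner-gray over 15 cells = 6692  → 9.6876
row 1: Σ corner-gray over 15 cells = 7240  → 10.4809
row 2: Σ corner-gray over 15 cells = 8090  → 11.7114
row 3: Σ corner-gray over 15 cells = 8436  → 12.2123
row 4: Σ corner-gray over 15 cells = 6966  → 10.0842
row 5: Σ corner-gray over 15 cells = 6212  → 8.9927
row 6: Σ corner-gray over 15 cells = 7410  → 10.7270
row 7: Σ corner-gray over 15 cells = 8002  → 11.5840
row 8: Σ corner-gray over 15 cells = 8572  → 12.4091
Σ rows: total corner-gray = 67620  → 97.8893 mm³


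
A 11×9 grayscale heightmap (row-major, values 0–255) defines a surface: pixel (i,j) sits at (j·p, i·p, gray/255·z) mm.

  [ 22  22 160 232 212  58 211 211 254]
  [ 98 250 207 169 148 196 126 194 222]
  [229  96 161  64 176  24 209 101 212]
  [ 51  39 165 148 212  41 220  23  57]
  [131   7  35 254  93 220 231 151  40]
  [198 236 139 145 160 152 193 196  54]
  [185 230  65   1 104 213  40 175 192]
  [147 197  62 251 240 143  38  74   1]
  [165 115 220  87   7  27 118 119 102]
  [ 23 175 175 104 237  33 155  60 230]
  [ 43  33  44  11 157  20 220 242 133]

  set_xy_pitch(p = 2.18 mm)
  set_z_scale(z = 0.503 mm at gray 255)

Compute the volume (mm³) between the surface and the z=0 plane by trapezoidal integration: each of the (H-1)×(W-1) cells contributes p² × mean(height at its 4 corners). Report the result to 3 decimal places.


101.655

height_mm = gray/255 × 0.503; cell vol = 2.18² × mean(4 corners)
unit = 2.18² × 0.503 / (4×255) = 0.00234359 mm³ per gray-sum
row 0: Σ corner-gray over 8 cells = 5388  → 12.6272
row 1: Σ corner-gray over 8 cells = 5003  → 11.7250
row 2: Σ corner-gray over 8 cells = 3907  → 9.1564
row 3: Σ corner-gray over 8 cells = 3957  → 9.2736
row 4: Σ corner-gray over 8 cells = 4847  → 11.3594
row 5: Σ corner-gray over 8 cells = 4727  → 11.0781
row 6: Σ corner-gray over 8 cells = 4191  → 9.8220
row 7: Σ corner-gray over 8 cells = 3811  → 8.9314
row 8: Σ corner-gray over 8 cells = 3784  → 8.8681
row 9: Σ corner-gray over 8 cells = 3761  → 8.8142
Σ rows: total corner-gray = 43376  → 101.6554 mm³


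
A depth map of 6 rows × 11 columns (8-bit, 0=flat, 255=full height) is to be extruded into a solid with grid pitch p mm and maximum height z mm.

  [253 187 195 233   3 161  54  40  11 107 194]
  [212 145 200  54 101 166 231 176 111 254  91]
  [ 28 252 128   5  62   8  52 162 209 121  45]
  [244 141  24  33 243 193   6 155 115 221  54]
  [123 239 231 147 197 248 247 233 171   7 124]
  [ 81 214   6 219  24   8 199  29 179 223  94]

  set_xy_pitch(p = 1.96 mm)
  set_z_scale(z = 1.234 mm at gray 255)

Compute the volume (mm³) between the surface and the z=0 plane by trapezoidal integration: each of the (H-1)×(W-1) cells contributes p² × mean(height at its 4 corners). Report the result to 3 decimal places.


height_mm = gray/255 × 1.234; cell vol = 1.96² × mean(4 corners)
unit = 1.96² × 1.234 / (4×255) = 0.00464758 mm³ per gray-sum
row 0: Σ corner-gray over 10 cells = 5608  → 26.0636
row 1: Σ corner-gray over 10 cells = 5250  → 24.3998
row 2: Σ corner-gray over 10 cells = 4631  → 21.5230
row 3: Σ corner-gray over 10 cells = 6247  → 29.0334
row 4: Σ corner-gray over 10 cells = 6064  → 28.1829
Σ rows: total corner-gray = 27800  → 129.2028 mm³

129.203


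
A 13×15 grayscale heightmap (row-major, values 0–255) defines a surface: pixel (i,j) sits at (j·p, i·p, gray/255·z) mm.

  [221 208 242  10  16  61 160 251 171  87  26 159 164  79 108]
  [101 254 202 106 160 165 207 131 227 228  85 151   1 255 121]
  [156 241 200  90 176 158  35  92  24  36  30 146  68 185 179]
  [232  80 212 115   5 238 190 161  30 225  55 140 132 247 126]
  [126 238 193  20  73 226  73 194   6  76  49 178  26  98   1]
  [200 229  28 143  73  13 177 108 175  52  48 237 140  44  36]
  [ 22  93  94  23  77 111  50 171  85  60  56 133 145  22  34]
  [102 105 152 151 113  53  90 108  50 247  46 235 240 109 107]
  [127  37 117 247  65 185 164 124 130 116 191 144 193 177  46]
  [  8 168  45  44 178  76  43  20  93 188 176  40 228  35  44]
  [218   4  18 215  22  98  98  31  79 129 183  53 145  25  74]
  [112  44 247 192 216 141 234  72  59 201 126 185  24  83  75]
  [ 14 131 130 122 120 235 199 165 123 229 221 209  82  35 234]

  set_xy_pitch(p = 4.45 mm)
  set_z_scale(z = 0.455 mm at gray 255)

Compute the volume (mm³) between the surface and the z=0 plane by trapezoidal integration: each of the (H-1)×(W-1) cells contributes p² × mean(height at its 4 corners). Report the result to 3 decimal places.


722.657

height_mm = gray/255 × 0.455; cell vol = 4.45² × mean(4 corners)
unit = 4.45² × 0.455 / (4×255) = 0.00883347 mm³ per gray-sum
row 0: Σ corner-gray over 14 cells = 8163  → 72.1076
row 1: Σ corner-gray over 14 cells = 7863  → 69.4576
row 2: Σ corner-gray over 14 cells = 7315  → 64.6168
row 3: Σ corner-gray over 14 cells = 7045  → 62.2318
row 4: Σ corner-gray over 14 cells = 6197  → 54.7410
row 5: Σ corner-gray over 14 cells = 5466  → 48.2837
row 6: Σ corner-gray over 14 cells = 5903  → 52.1440
row 7: Σ corner-gray over 14 cells = 7560  → 66.7810
row 8: Σ corner-gray over 14 cells = 6673  → 58.9457
row 9: Σ corner-gray over 14 cells = 5212  → 46.0400
row 10: Σ corner-gray over 14 cells = 6327  → 55.8894
row 11: Σ corner-gray over 14 cells = 8085  → 71.4186
Σ rows: total corner-gray = 81809  → 722.6572 mm³


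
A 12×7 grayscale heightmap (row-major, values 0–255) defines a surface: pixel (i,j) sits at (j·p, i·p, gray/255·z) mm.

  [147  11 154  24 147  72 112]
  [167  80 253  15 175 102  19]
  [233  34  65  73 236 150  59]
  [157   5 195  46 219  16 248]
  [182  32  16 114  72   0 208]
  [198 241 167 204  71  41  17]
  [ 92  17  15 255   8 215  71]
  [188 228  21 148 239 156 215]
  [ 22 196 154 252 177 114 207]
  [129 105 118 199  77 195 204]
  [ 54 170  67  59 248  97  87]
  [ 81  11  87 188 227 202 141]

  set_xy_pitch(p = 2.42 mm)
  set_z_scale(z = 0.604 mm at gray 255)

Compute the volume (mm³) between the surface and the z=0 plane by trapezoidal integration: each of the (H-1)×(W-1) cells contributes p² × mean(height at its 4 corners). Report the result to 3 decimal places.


height_mm = gray/255 × 0.604; cell vol = 2.42² × mean(4 corners)
unit = 2.42² × 0.604 / (4×255) = 0.00346791 mm³ per gray-sum
row 0: Σ corner-gray over 6 cells = 2511  → 8.7079
row 1: Σ corner-gray over 6 cells = 2844  → 9.8627
row 2: Σ corner-gray over 6 cells = 2775  → 9.6234
row 3: Σ corner-gray over 6 cells = 2225  → 7.7161
row 4: Σ corner-gray over 6 cells = 2521  → 8.7426
row 5: Σ corner-gray over 6 cells = 2846  → 9.8697
row 6: Σ corner-gray over 6 cells = 3170  → 10.9933
row 7: Σ corner-gray over 6 cells = 4002  → 13.8786
row 8: Σ corner-gray over 6 cells = 3736  → 12.9561
row 9: Σ corner-gray over 6 cells = 3144  → 10.9031
row 10: Σ corner-gray over 6 cells = 3075  → 10.6638
Σ rows: total corner-gray = 32849  → 113.9173 mm³

113.917


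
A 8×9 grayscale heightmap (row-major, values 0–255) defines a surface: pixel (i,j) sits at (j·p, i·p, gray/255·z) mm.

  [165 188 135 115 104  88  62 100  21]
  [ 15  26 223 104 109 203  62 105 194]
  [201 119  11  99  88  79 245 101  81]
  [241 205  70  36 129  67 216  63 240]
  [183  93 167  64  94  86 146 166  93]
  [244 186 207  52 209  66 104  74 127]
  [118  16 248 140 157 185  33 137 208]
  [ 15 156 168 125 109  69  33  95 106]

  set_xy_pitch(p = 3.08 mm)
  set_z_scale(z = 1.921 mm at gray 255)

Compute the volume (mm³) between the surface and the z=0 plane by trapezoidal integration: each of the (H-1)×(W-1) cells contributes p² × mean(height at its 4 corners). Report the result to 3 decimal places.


height_mm = gray/255 × 1.921; cell vol = 3.08² × mean(4 corners)
unit = 3.08² × 1.921 / (4×255) = 0.0178661 mm³ per gray-sum
row 0: Σ corner-gray over 8 cells = 3643  → 65.0860
row 1: Σ corner-gray over 8 cells = 3639  → 65.0146
row 2: Σ corner-gray over 8 cells = 3819  → 68.2305
row 3: Σ corner-gray over 8 cells = 3961  → 70.7674
row 4: Σ corner-gray over 8 cells = 4075  → 72.8042
row 5: Σ corner-gray over 8 cells = 4325  → 77.2707
row 6: Σ corner-gray over 8 cells = 3789  → 67.6945
Σ rows: total corner-gray = 27251  → 486.8678 mm³

486.868


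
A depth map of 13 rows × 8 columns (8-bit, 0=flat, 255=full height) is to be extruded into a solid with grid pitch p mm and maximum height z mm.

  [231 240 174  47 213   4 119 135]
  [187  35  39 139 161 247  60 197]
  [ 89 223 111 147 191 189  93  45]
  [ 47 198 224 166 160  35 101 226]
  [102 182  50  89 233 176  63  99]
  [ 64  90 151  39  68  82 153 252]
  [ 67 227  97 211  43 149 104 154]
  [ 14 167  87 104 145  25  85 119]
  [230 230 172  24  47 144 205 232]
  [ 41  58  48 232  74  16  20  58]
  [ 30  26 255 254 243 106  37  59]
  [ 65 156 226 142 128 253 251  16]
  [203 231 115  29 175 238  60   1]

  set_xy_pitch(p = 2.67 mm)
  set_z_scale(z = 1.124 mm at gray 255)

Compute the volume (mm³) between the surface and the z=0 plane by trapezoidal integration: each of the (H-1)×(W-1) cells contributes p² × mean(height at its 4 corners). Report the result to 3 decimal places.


340.862

height_mm = gray/255 × 1.124; cell vol = 2.67² × mean(4 corners)
unit = 2.67² × 1.124 / (4×255) = 0.00785577 mm³ per gray-sum
row 0: Σ corner-gray over 7 cells = 3706  → 29.1135
row 1: Σ corner-gray over 7 cells = 3788  → 29.7577
row 2: Σ corner-gray over 7 cells = 4083  → 32.0751
row 3: Σ corner-gray over 7 cells = 3828  → 30.0719
row 4: Σ corner-gray over 7 cells = 3269  → 25.6805
row 5: Σ corner-gray over 7 cells = 3365  → 26.4347
row 6: Σ corner-gray over 7 cells = 3242  → 25.4684
row 7: Σ corner-gray over 7 cells = 3465  → 27.2202
row 8: Σ corner-gray over 7 cells = 3101  → 24.3607
row 9: Σ corner-gray over 7 cells = 2926  → 22.9860
row 10: Σ corner-gray over 7 cells = 4324  → 33.9683
row 11: Σ corner-gray over 7 cells = 4293  → 33.7248
Σ rows: total corner-gray = 43390  → 340.8618 mm³


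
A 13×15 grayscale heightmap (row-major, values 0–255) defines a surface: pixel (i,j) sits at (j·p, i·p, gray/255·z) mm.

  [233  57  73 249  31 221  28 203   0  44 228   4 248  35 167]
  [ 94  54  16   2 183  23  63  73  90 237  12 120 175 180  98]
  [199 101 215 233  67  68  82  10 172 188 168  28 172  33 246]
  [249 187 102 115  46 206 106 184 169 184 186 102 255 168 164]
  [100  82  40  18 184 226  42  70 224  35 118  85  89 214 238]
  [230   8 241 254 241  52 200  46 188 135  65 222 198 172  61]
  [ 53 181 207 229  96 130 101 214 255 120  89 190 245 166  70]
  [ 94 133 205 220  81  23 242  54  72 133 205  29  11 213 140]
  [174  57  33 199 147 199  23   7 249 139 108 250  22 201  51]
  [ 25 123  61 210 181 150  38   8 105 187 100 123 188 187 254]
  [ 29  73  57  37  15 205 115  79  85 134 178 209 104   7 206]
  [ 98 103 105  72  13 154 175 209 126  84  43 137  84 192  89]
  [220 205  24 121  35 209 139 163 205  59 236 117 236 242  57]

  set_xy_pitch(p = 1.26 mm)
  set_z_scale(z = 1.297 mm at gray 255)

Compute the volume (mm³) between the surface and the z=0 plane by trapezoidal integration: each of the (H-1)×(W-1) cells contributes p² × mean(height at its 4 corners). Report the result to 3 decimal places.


173.727

height_mm = gray/255 × 1.297; cell vol = 1.26² × mean(4 corners)
unit = 1.26² × 1.297 / (4×255) = 0.00201874 mm³ per gray-sum
row 0: Σ corner-gray over 14 cells = 5890  → 11.8904
row 1: Σ corner-gray over 14 cells = 6167  → 12.4496
row 2: Σ corner-gray over 14 cells = 7952  → 16.0530
row 3: Σ corner-gray over 14 cells = 7625  → 15.3929
row 4: Σ corner-gray over 14 cells = 7527  → 15.1951
row 5: Σ corner-gray over 14 cells = 8904  → 17.9749
row 6: Σ corner-gray over 14 cells = 8045  → 16.2408
row 7: Σ corner-gray over 14 cells = 6969  → 14.0686
row 8: Σ corner-gray over 14 cells = 7094  → 14.3210
row 9: Σ corner-gray over 14 cells = 6432  → 12.9846
row 10: Σ corner-gray over 14 cells = 6012  → 12.1367
row 11: Σ corner-gray over 14 cells = 7440  → 15.0194
Σ rows: total corner-gray = 86057  → 173.7269 mm³
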